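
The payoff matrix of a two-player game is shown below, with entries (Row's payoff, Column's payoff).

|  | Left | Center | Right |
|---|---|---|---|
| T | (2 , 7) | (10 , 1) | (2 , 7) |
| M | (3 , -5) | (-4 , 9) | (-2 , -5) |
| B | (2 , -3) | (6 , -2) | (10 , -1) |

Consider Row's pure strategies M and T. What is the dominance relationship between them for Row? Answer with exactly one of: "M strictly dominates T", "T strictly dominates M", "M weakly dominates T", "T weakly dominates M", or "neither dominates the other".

neither dominates the other

Compare M to T across each choice by Column: Left: 3>2, Center: -4<10, Right: -2<2.
M does better at Left but worse at Center, Right; neither strategy dominates the other.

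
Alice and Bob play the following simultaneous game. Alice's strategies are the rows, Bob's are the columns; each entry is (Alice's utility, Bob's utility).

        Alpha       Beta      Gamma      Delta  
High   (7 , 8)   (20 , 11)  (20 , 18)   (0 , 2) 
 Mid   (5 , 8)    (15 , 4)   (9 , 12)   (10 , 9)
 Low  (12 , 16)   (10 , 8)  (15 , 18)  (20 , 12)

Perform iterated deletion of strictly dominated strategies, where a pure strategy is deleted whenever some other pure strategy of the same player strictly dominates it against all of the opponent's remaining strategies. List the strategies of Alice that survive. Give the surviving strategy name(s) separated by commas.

Bob's strategy Alpha is strictly dominated by Gamma (High: 18>8, Mid: 12>8, Low: 18>16) and is removed.
Bob's strategy Beta is strictly dominated by Gamma (High: 18>11, Mid: 12>4, Low: 18>8) and is removed.
Alice's strategy Mid is strictly dominated by Low (Gamma: 15>9, Delta: 20>10) and is removed.
Column Delta is eliminated: Gamma beats it against every remaining row (High: 18>2, Low: 18>12).
Row Low is eliminated: High beats it against every remaining column (Gamma: 20>15).
Among the remaining strategies, none is strictly dominated by another pure strategy of the same player, so the elimination stops.
Surviving strategies — Alice: {High}; Bob: {Gamma}.

High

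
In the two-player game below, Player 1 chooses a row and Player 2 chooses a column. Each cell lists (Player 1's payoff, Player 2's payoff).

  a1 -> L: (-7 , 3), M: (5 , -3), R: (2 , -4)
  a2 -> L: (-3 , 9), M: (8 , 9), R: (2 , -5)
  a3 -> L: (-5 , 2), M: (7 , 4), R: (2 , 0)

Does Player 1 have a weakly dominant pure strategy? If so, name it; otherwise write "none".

a2

a2 vs a1: L: -3>-7, M: 8>5, R: 2=2.
a2 vs a3: L: -3>-5, M: 8>7, R: 2=2.
a2 is at least as good as every other strategy against every opponent action, so it is weakly dominant.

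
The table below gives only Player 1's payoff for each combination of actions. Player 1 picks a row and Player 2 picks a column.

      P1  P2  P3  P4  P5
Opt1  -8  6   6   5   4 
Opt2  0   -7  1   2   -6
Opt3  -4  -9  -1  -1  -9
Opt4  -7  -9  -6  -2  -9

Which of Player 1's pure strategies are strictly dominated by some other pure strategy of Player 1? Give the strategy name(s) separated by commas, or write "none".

Opt1 is not dominated — it holds its own against Opt2 at P2 (6>-7); Opt3 at P2 (6>-9); Opt4 at P2 (6>-9).
Opt2: no other strategy beats it everywhere (Opt1 at P1 (0>-8); Opt3 at P1 (0>-4); Opt4 at P1 (0>-7)).
Opt3 is strictly dominated by Opt2 (P1: 0>-4, P2: -7>-9, P3: 1>-1, P4: 2>-1, P5: -6>-9).
Opt2 strictly dominates Opt4 — P1: 0>-7, P2: -7>-9, P3: 1>-6, P4: 2>-2, P5: -6>-9.

Opt3, Opt4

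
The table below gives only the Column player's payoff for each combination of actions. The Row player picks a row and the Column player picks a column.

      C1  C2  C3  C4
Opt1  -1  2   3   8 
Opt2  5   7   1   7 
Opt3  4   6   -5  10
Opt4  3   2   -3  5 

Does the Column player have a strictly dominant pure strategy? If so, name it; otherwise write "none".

C1 fails to dominate C2 at Opt1 (-1<2).
C2 fails to dominate C1 at Opt4 (2<3).
C3 fails to dominate C1 at Opt2 (1<5).
C4 fails to dominate C2 at Opt2 (7=7).
No single strategy dominates all the others.

none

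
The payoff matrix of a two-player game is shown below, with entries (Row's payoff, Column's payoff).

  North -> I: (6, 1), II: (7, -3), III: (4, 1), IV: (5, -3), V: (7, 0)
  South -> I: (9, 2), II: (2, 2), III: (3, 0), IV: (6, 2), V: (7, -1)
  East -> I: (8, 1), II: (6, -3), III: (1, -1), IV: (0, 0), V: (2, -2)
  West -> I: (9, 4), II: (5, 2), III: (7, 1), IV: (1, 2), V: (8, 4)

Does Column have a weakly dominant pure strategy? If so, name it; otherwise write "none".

I vs II: North: 1>-3, South: 2=2, East: 1>-3, West: 4>2.
I vs III: North: 1=1, South: 2>0, East: 1>-1, West: 4>1.
I vs IV: North: 1>-3, South: 2=2, East: 1>0, West: 4>2.
I vs V: North: 1>0, South: 2>-1, East: 1>-2, West: 4=4.
I is at least as good as every other strategy against every opponent action, so it is weakly dominant.

I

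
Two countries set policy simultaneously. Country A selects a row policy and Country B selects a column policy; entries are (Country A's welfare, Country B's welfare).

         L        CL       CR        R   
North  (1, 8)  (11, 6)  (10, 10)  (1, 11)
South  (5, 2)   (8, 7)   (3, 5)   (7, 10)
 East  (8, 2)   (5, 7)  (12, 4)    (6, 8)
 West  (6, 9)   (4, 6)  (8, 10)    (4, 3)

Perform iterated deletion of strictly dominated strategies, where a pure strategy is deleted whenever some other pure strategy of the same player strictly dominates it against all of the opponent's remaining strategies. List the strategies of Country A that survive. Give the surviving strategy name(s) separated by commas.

Row West is eliminated: East beats it against every remaining column (L: 8>6, CL: 5>4, CR: 12>8, R: 6>4).
For Country B, CR strictly dominates L on the remaining rows (North: 10>8, South: 5>2, East: 4>2); eliminate L.
Country B's strategy CL is strictly dominated by R (North: 11>6, South: 10>7, East: 8>7) and is removed.
Country A's strategy North is strictly dominated by East (CR: 12>10, R: 6>1) and is removed.
For Country B, R strictly dominates CR on the remaining rows (South: 10>5, East: 8>4); eliminate CR.
For Country A, South strictly dominates East on the remaining columns (R: 7>6); eliminate East.
Among the remaining strategies, none is strictly dominated by another pure strategy of the same player, so the elimination stops.
Surviving strategies — Country A: {South}; Country B: {R}.

South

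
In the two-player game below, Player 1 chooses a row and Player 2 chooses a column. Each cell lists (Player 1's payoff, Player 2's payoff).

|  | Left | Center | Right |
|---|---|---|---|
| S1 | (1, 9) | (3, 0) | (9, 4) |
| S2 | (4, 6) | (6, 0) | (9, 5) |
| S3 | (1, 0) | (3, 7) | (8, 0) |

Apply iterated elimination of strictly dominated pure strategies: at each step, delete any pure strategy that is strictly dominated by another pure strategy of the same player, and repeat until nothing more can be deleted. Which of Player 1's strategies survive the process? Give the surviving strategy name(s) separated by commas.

S2

Row S3 is eliminated: S2 beats it against every remaining column (Left: 4>1, Center: 6>3, Right: 9>8).
For Player 2, Left strictly dominates Center on the remaining rows (S1: 9>0, S2: 6>0); eliminate Center.
For Player 2, Left strictly dominates Right on the remaining rows (S1: 9>4, S2: 6>5); eliminate Right.
For Player 1, S2 strictly dominates S1 on the remaining columns (Left: 4>1); eliminate S1.
Among the remaining strategies, none is strictly dominated by another pure strategy of the same player, so the elimination stops.
Surviving strategies — Player 1: {S2}; Player 2: {Left}.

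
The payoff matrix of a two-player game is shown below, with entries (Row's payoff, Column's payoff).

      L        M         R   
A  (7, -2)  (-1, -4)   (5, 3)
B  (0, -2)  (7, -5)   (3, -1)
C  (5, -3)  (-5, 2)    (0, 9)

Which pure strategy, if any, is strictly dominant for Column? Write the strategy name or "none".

R vs L: A: 3>-2, B: -1>-2, C: 9>-3.
R vs M: A: 3>-4, B: -1>-5, C: 9>2.
R strictly beats every other strategy against every opponent action, so it is strictly dominant.

R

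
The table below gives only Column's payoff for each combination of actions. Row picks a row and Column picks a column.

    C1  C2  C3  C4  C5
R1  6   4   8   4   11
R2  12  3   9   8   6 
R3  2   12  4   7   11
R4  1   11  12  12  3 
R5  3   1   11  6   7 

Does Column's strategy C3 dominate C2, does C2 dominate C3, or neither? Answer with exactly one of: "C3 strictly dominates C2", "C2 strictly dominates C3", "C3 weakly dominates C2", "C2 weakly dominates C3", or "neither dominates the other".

neither dominates the other

Compare C3 to C2 across each choice by Row: R1: 8>4, R2: 9>3, R3: 4<12, R4: 12>11, R5: 11>1.
C3 does better at R1, R2, R4, R5 but worse at R3; neither strategy dominates the other.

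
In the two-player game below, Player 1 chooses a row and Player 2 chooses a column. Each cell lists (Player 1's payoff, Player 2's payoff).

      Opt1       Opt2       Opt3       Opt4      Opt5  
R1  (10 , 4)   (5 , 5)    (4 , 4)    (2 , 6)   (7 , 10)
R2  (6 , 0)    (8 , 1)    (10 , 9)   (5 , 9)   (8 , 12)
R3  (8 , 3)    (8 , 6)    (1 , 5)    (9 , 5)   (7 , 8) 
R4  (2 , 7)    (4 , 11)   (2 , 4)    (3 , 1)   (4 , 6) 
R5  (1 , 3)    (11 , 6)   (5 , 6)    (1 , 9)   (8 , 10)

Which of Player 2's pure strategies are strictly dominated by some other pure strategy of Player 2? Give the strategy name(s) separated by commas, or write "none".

Opt1: dominated, since Opt2 does at least as well everywhere (R1: 5>4, R2: 1>0, R3: 6>3, R4: 11>7, R5: 6>3).
Opt2: no other strategy beats it everywhere (Opt1 at R1 (5>4); Opt3 at R1 (5>4); Opt4 at R3 (6>5); Opt5 at R4 (11>6)).
Opt5 strictly dominates Opt3 — R1: 10>4, R2: 12>9, R3: 8>5, R4: 6>4, R5: 10>6.
Opt4 is strictly dominated by Opt5 (R1: 10>6, R2: 12>9, R3: 8>5, R4: 6>1, R5: 10>9).
Opt5 is not dominated — it holds its own against Opt1 at R1 (10>4); Opt2 at R1 (10>5); Opt3 at R1 (10>4); Opt4 at R1 (10>6).

Opt1, Opt3, Opt4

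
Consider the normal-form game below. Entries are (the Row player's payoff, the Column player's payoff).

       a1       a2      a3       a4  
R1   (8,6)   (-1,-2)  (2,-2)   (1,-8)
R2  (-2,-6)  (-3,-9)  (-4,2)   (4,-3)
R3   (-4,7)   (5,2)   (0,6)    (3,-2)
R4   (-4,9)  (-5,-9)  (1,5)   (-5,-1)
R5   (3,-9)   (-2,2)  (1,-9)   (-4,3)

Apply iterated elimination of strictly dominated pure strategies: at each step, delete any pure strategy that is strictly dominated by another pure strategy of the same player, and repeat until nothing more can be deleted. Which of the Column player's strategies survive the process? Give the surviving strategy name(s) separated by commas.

a1

Row R4 is eliminated: R1 beats it against every remaining column (a1: 8>-4, a2: -1>-5, a3: 2>1, a4: 1>-5).
Row R5 is eliminated: R1 beats it against every remaining column (a1: 8>3, a2: -1>-2, a3: 2>1, a4: 1>-4).
The Column player's strategy a2 is strictly dominated by a1 (R1: 6>-2, R2: -6>-9, R3: 7>2) and is removed.
Column a4 is eliminated: a3 beats it against every remaining row (R1: -2>-8, R2: 2>-3, R3: 6>-2).
Row R2 is eliminated: R1 beats it against every remaining column (a1: 8>-2, a3: 2>-4).
Row R3 is eliminated: R1 beats it against every remaining column (a1: 8>-4, a3: 2>0).
Column a3 is eliminated: a1 beats it against every remaining row (R1: 6>-2).
Among the remaining strategies, none is strictly dominated by another pure strategy of the same player, so the elimination stops.
Surviving strategies — the Row player: {R1}; the Column player: {a1}.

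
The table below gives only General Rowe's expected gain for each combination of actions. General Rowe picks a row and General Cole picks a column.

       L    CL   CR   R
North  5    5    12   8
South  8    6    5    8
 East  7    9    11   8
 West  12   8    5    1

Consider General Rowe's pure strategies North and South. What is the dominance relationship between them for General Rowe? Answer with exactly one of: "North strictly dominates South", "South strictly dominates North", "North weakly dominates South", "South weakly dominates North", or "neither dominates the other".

North's payoffs vs South's, by General Cole's action — L: 5<8, CL: 5<6, CR: 12>5, R: 8=8.
North does better at CR but worse at L, CL; neither strategy dominates the other.

neither dominates the other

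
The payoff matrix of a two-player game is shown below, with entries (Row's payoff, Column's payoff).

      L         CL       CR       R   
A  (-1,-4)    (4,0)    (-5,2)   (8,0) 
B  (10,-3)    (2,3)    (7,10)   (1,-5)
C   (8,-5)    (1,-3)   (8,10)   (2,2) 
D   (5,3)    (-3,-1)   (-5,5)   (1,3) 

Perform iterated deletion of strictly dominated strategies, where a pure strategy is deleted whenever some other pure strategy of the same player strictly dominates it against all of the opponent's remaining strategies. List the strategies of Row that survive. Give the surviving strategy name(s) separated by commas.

C

Row D is eliminated: C beats it against every remaining column (L: 8>5, CL: 1>-3, CR: 8>-5, R: 2>1).
Column's strategy L is strictly dominated by CL (A: 0>-4, B: 3>-3, C: -3>-5) and is removed.
For Column, CR strictly dominates CL on the remaining rows (A: 2>0, B: 10>3, C: 10>-3); eliminate CL.
Row's strategy B is strictly dominated by C (CR: 8>7, R: 2>1) and is removed.
Column R is eliminated: CR beats it against every remaining row (A: 2>0, C: 10>2).
For Row, C strictly dominates A on the remaining columns (CR: 8>-5); eliminate A.
Among the remaining strategies, none is strictly dominated by another pure strategy of the same player, so the elimination stops.
Surviving strategies — Row: {C}; Column: {CR}.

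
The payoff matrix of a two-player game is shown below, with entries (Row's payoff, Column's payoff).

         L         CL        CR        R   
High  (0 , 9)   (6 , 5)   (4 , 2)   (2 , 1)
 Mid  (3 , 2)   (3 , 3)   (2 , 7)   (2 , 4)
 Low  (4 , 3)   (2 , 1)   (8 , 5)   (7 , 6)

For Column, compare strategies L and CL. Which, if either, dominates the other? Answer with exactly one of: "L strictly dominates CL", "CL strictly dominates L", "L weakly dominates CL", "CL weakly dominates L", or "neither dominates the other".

L's payoffs vs CL's, by Row's action — High: 9>5, Mid: 2<3, Low: 3>1.
L does better at High, Low but worse at Mid; neither strategy dominates the other.

neither dominates the other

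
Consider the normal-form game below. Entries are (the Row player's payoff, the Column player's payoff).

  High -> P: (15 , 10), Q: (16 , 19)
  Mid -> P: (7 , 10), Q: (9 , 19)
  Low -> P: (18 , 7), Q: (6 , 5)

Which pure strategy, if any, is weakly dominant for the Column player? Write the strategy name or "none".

P fails to dominate Q at High (10<19).
Q fails to dominate P at Low (5<7).
No single strategy dominates all the others.

none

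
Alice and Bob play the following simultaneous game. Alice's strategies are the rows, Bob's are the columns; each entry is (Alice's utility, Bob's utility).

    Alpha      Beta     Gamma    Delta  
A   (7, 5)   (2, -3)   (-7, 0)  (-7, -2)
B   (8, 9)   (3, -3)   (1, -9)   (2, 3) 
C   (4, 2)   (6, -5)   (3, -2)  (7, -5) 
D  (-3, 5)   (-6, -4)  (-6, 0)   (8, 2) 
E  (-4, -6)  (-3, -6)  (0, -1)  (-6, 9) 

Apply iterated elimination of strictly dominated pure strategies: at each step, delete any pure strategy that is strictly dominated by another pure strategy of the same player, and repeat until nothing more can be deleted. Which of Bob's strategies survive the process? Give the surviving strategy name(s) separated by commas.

Alpha

Row A is eliminated: B beats it against every remaining column (Alpha: 8>7, Beta: 3>2, Gamma: 1>-7, Delta: 2>-7).
Alice's strategy E is strictly dominated by B (Alpha: 8>-4, Beta: 3>-3, Gamma: 1>0, Delta: 2>-6) and is removed.
Column Beta is eliminated: Alpha beats it against every remaining row (B: 9>-3, C: 2>-5, D: 5>-4).
Column Gamma is eliminated: Alpha beats it against every remaining row (B: 9>-9, C: 2>-2, D: 5>0).
Column Delta is eliminated: Alpha beats it against every remaining row (B: 9>3, C: 2>-5, D: 5>2).
Alice's strategy C is strictly dominated by B (Alpha: 8>4) and is removed.
For Alice, B strictly dominates D on the remaining columns (Alpha: 8>-3); eliminate D.
Among the remaining strategies, none is strictly dominated by another pure strategy of the same player, so the elimination stops.
Surviving strategies — Alice: {B}; Bob: {Alpha}.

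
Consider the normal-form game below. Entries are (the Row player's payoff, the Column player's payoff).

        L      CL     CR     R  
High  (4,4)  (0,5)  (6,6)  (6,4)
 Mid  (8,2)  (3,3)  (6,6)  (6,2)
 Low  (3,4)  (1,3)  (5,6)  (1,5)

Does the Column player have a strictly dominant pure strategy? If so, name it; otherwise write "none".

CR

CR vs L: High: 6>4, Mid: 6>2, Low: 6>4.
CR vs CL: High: 6>5, Mid: 6>3, Low: 6>3.
CR vs R: High: 6>4, Mid: 6>2, Low: 6>5.
CR strictly beats every other strategy against every opponent action, so it is strictly dominant.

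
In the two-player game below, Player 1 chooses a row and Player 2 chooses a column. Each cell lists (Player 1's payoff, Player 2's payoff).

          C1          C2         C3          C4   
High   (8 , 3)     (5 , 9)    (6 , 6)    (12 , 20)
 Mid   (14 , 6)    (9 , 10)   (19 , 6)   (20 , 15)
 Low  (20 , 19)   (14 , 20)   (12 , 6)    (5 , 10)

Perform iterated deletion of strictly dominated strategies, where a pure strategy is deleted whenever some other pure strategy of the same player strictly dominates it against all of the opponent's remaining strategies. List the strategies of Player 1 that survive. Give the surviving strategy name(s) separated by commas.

For Player 1, Mid strictly dominates High on the remaining columns (C1: 14>8, C2: 9>5, C3: 19>6, C4: 20>12); eliminate High.
Player 2's strategy C1 is strictly dominated by C2 (Mid: 10>6, Low: 20>19) and is removed.
Player 2's strategy C3 is strictly dominated by C2 (Mid: 10>6, Low: 20>6) and is removed.
Among the remaining strategies, none is strictly dominated by another pure strategy of the same player, so the elimination stops.
Surviving strategies — Player 1: {Mid, Low}; Player 2: {C2, C4}.

Mid, Low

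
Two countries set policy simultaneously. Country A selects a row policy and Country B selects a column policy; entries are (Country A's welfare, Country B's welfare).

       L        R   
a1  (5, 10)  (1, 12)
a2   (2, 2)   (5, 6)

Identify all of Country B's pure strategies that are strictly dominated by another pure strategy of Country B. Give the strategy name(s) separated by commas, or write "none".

L

R strictly dominates L — a1: 12>10, a2: 6>2.
R: no other strategy beats it everywhere (L at a1 (12>10)).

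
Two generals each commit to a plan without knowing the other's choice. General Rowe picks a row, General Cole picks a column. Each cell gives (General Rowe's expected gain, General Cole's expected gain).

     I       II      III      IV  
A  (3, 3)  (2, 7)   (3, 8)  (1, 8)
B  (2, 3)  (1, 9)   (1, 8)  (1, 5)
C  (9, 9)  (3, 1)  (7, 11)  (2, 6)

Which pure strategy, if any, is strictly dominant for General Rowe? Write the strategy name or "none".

C

C vs A: I: 9>3, II: 3>2, III: 7>3, IV: 2>1.
C vs B: I: 9>2, II: 3>1, III: 7>1, IV: 2>1.
C strictly beats every other strategy against every opponent action, so it is strictly dominant.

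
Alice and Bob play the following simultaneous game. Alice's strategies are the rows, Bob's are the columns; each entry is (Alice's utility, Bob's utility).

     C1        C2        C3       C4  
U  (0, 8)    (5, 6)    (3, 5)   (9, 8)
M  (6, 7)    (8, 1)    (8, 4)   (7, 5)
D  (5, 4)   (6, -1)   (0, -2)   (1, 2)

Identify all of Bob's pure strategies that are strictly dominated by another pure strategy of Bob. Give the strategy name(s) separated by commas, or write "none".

C1: no other strategy beats it everywhere (C2 at U (8>6); C3 at U (8>5); C4 at U (8=8)).
C2 is strictly dominated by C1 (U: 8>6, M: 7>1, D: 4>-1).
C1 strictly dominates C3 — U: 8>5, M: 7>4, D: 4>-2.
C4: no other strategy beats it everywhere (C1 at U (8=8); C2 at U (8>6); C3 at U (8>5)).

C2, C3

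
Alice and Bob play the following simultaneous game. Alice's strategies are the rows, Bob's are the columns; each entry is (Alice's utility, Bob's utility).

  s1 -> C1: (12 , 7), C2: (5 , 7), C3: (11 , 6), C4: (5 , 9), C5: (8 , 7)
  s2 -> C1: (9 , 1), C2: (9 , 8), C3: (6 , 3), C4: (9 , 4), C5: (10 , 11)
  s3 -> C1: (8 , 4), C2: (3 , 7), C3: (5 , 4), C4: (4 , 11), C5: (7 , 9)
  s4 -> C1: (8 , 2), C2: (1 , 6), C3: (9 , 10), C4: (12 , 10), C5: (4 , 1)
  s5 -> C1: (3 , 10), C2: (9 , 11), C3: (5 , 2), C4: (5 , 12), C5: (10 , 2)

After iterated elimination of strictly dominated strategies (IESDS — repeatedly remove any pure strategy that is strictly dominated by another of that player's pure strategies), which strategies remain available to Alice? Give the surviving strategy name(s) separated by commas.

s1, s2, s4, s5

Row s3 is eliminated: s1 beats it against every remaining column (C1: 12>8, C2: 5>3, C3: 11>5, C4: 5>4, C5: 8>7).
Column C1 is eliminated: C4 beats it against every remaining row (s1: 9>7, s2: 4>1, s4: 10>2, s5: 12>10).
Among the remaining strategies, none is strictly dominated by another pure strategy of the same player, so the elimination stops.
Surviving strategies — Alice: {s1, s2, s4, s5}; Bob: {C2, C3, C4, C5}.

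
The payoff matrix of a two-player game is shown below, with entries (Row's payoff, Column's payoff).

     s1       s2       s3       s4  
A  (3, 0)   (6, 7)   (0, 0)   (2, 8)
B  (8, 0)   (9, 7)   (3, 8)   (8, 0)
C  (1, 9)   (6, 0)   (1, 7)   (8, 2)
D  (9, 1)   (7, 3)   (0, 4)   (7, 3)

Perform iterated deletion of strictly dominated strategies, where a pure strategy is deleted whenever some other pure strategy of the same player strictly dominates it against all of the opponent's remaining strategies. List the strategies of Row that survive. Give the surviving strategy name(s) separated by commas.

Row A is eliminated: B beats it against every remaining column (s1: 8>3, s2: 9>6, s3: 3>0, s4: 8>2).
Column s2 is eliminated: s3 beats it against every remaining row (B: 8>7, C: 7>0, D: 4>3).
Column's strategy s4 is strictly dominated by s3 (B: 8>0, C: 7>2, D: 4>3) and is removed.
Row's strategy C is strictly dominated by B (s1: 8>1, s3: 3>1) and is removed.
Column's strategy s1 is strictly dominated by s3 (B: 8>0, D: 4>1) and is removed.
Row D is eliminated: B beats it against every remaining column (s3: 3>0).
Among the remaining strategies, none is strictly dominated by another pure strategy of the same player, so the elimination stops.
Surviving strategies — Row: {B}; Column: {s3}.

B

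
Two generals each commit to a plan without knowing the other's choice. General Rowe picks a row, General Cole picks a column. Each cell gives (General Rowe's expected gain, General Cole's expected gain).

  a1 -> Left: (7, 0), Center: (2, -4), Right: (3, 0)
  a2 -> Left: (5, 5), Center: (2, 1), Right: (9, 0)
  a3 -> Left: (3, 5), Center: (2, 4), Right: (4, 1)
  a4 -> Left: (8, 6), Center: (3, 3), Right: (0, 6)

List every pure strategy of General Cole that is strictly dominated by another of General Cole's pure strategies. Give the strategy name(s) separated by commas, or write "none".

Left is not dominated — it holds its own against Center at a1 (0>-4); Right at a1 (0=0).
Center: dominated, since Left does at least as well everywhere (a1: 0>-4, a2: 5>1, a3: 5>4, a4: 6>3).
Nothing dominates Right: Left at a1 (0=0); Center at a1 (0>-4).

Center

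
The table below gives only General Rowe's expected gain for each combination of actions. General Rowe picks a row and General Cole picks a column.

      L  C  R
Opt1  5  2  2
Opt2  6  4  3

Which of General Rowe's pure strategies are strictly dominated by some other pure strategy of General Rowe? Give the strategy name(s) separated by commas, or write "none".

Opt1

Opt2 strictly dominates Opt1 — L: 6>5, C: 4>2, R: 3>2.
Nothing dominates Opt2: Opt1 at L (6>5).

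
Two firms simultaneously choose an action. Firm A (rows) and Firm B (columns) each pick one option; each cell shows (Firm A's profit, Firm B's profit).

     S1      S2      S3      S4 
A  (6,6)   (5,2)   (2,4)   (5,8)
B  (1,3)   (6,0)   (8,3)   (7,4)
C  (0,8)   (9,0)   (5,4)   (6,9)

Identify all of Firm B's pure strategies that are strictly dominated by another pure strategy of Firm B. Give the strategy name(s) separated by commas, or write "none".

S1, S2, S3

S1 is strictly dominated by S4 (A: 8>6, B: 4>3, C: 9>8).
S2: dominated, since S1 does at least as well everywhere (A: 6>2, B: 3>0, C: 8>0).
S3 is strictly dominated by S4 (A: 8>4, B: 4>3, C: 9>4).
S4 is not dominated — it holds its own against S1 at A (8>6); S2 at A (8>2); S3 at A (8>4).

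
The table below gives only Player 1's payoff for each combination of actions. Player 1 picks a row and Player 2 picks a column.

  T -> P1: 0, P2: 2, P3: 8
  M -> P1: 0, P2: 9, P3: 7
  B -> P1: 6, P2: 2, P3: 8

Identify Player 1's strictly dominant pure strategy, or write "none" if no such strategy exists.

T fails to dominate M at P1 (0=0).
M fails to dominate T at P1 (0=0).
B fails to dominate T at P2 (2=2).
No single strategy dominates all the others.

none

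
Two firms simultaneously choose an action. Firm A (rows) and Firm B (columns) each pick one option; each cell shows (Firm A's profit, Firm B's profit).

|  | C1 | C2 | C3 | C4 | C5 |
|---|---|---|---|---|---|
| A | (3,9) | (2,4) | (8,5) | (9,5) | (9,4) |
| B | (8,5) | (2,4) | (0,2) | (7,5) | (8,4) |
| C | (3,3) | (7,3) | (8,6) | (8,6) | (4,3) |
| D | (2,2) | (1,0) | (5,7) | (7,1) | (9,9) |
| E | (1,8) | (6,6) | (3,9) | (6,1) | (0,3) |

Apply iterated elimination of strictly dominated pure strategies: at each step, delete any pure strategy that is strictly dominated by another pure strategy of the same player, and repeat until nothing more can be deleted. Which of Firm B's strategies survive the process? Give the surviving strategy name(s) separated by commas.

C1, C3, C4, C5

For Firm A, C strictly dominates E on the remaining columns (C1: 3>1, C2: 7>6, C3: 8>3, C4: 8>6, C5: 4>0); eliminate E.
Firm B's strategy C2 is strictly dominated by C4 (A: 5>4, B: 5>4, C: 6>3, D: 1>0) and is removed.
Among the remaining strategies, none is strictly dominated by another pure strategy of the same player, so the elimination stops.
Surviving strategies — Firm A: {A, B, C, D}; Firm B: {C1, C3, C4, C5}.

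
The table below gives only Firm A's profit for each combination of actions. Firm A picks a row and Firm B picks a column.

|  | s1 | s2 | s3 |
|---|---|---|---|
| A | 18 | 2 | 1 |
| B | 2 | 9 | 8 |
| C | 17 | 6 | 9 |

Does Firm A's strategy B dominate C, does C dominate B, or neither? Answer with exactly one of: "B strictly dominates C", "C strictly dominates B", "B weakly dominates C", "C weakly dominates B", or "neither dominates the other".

Compare B to C across each opponent action: s1: 2<17, s2: 9>6, s3: 8<9.
B does better at s2 but worse at s1, s3; neither strategy dominates the other.

neither dominates the other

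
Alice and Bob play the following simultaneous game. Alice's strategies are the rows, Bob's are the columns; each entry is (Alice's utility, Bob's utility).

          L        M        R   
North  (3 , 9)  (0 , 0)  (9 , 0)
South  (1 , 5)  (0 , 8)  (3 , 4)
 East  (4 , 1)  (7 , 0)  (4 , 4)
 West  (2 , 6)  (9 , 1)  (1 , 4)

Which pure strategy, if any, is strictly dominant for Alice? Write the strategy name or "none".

North fails to dominate South at M (0=0).
South fails to dominate North at L (1<3).
East fails to dominate North at R (4<9).
West fails to dominate North at L (2<3).
No single strategy dominates all the others.

none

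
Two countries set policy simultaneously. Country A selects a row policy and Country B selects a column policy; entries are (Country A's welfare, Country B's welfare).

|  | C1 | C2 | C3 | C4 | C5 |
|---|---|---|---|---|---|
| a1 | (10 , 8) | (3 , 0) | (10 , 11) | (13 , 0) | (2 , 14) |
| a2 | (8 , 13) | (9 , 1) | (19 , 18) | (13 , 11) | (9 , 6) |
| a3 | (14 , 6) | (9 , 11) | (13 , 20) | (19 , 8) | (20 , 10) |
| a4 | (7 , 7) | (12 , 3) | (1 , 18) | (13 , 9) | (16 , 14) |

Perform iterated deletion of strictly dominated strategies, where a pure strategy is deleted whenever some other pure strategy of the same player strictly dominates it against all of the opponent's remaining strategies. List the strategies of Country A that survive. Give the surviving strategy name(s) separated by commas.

For Country A, a3 strictly dominates a1 on the remaining columns (C1: 14>10, C2: 9>3, C3: 13>10, C4: 19>13, C5: 20>2); eliminate a1.
Country B's strategy C1 is strictly dominated by C3 (a2: 18>13, a3: 20>6, a4: 18>7) and is removed.
Column C2 is eliminated: C3 beats it against every remaining row (a2: 18>1, a3: 20>11, a4: 18>3).
For Country A, a3 strictly dominates a4 on the remaining columns (C3: 13>1, C4: 19>13, C5: 20>16); eliminate a4.
For Country B, C3 strictly dominates C4 on the remaining rows (a2: 18>11, a3: 20>8); eliminate C4.
Country B's strategy C5 is strictly dominated by C3 (a2: 18>6, a3: 20>10) and is removed.
Row a3 is eliminated: a2 beats it against every remaining column (C3: 19>13).
Among the remaining strategies, none is strictly dominated by another pure strategy of the same player, so the elimination stops.
Surviving strategies — Country A: {a2}; Country B: {C3}.

a2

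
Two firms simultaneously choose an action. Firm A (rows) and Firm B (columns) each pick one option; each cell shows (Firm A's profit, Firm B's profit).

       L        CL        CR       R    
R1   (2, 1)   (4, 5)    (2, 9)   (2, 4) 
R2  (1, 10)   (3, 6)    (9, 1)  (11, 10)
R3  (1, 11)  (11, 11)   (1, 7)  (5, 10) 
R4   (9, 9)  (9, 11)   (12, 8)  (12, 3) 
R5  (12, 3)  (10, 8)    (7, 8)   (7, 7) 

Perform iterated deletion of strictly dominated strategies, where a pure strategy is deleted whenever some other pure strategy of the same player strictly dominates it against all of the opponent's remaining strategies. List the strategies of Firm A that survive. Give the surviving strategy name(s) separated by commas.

Firm A's strategy R1 is strictly dominated by R4 (L: 9>2, CL: 9>4, CR: 12>2, R: 12>2) and is removed.
Firm A's strategy R2 is strictly dominated by R4 (L: 9>1, CL: 9>3, CR: 12>9, R: 12>11) and is removed.
Column R is eliminated: CL beats it against every remaining row (R3: 11>10, R4: 11>3, R5: 8>7).
Among the remaining strategies, none is strictly dominated by another pure strategy of the same player, so the elimination stops.
Surviving strategies — Firm A: {R3, R4, R5}; Firm B: {L, CL, CR}.

R3, R4, R5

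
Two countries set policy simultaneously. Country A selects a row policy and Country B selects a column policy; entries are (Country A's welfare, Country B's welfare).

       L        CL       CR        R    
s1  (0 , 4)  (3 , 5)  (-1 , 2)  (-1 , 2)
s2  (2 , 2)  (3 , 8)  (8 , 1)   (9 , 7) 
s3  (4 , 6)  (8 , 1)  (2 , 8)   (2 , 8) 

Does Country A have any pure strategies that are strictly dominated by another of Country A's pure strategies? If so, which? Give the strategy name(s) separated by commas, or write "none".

s1

s1 is strictly dominated by s3 (L: 4>0, CL: 8>3, CR: 2>-1, R: 2>-1).
s2 is not dominated — it holds its own against s1 at L (2>0); s3 at CR (8>2).
s3: no other strategy beats it everywhere (s1 at L (4>0); s2 at L (4>2)).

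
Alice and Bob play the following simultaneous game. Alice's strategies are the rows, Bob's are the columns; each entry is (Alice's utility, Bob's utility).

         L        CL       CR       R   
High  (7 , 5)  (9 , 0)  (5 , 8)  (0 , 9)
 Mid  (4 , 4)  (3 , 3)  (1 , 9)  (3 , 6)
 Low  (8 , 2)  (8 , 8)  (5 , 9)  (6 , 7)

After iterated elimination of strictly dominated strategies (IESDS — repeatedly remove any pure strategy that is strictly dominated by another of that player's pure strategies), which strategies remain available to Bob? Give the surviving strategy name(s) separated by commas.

CR, R

Alice's strategy Mid is strictly dominated by Low (L: 8>4, CL: 8>3, CR: 5>1, R: 6>3) and is removed.
For Bob, CR strictly dominates L on the remaining rows (High: 8>5, Low: 9>2); eliminate L.
Bob's strategy CL is strictly dominated by CR (High: 8>0, Low: 9>8) and is removed.
Among the remaining strategies, none is strictly dominated by another pure strategy of the same player, so the elimination stops.
Surviving strategies — Alice: {High, Low}; Bob: {CR, R}.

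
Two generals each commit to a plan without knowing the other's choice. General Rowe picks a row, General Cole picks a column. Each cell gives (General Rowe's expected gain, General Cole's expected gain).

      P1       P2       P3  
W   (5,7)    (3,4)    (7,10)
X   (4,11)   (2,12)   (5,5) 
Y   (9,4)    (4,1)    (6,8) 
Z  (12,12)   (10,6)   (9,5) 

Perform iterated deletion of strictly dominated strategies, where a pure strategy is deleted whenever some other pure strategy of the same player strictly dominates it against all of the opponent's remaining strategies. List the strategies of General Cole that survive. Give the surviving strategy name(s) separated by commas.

P1

Row W is eliminated: Z beats it against every remaining column (P1: 12>5, P2: 10>3, P3: 9>7).
General Rowe's strategy X is strictly dominated by Y (P1: 9>4, P2: 4>2, P3: 6>5) and is removed.
General Rowe's strategy Y is strictly dominated by Z (P1: 12>9, P2: 10>4, P3: 9>6) and is removed.
Column P2 is eliminated: P1 beats it against every remaining row (Z: 12>6).
General Cole's strategy P3 is strictly dominated by P1 (Z: 12>5) and is removed.
Among the remaining strategies, none is strictly dominated by another pure strategy of the same player, so the elimination stops.
Surviving strategies — General Rowe: {Z}; General Cole: {P1}.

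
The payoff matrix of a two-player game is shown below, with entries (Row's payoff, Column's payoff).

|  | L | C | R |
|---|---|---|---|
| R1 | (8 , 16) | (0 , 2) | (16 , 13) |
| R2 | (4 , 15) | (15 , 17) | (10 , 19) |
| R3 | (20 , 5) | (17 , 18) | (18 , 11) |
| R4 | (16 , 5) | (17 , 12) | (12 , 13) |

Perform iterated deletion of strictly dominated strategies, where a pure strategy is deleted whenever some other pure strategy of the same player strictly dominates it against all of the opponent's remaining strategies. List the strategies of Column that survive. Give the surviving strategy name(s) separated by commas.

C, R

Row's strategy R1 is strictly dominated by R3 (L: 20>8, C: 17>0, R: 18>16) and is removed.
Row R2 is eliminated: R3 beats it against every remaining column (L: 20>4, C: 17>15, R: 18>10).
Column L is eliminated: C beats it against every remaining row (R3: 18>5, R4: 12>5).
Among the remaining strategies, none is strictly dominated by another pure strategy of the same player, so the elimination stops.
Surviving strategies — Row: {R3, R4}; Column: {C, R}.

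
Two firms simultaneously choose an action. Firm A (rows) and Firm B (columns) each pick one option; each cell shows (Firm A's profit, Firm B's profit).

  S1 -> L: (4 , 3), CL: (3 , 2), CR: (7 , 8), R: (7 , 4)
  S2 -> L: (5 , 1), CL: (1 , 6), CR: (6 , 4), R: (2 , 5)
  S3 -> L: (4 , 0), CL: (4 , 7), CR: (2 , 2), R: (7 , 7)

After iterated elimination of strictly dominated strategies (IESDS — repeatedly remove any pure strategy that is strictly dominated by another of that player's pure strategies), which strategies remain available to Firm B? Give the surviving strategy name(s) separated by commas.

CL, CR, R

For Firm B, CR strictly dominates L on the remaining rows (S1: 8>3, S2: 4>1, S3: 2>0); eliminate L.
For Firm A, S1 strictly dominates S2 on the remaining columns (CL: 3>1, CR: 7>6, R: 7>2); eliminate S2.
Among the remaining strategies, none is strictly dominated by another pure strategy of the same player, so the elimination stops.
Surviving strategies — Firm A: {S1, S3}; Firm B: {CL, CR, R}.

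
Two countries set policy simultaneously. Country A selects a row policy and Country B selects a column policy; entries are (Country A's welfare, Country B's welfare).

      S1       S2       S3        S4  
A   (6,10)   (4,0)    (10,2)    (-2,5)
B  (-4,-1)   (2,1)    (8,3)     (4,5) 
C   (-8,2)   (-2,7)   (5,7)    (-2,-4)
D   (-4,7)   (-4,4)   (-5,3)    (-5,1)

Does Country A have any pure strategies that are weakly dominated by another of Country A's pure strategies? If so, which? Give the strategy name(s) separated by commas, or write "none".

Nothing dominates A: B at S1 (6>-4); C at S1 (6>-8); D at S1 (6>-4).
B: no other strategy beats it everywhere (A at S4 (4>-2); C at S1 (-4>-8); D at S2 (2>-4)).
C: dominated, since A does at least as well everywhere (S1: 6>-8, S2: 4>-2, S3: 10>5, S4: -2=-2).
D: dominated, since A does at least as well everywhere (S1: 6>-4, S2: 4>-4, S3: 10>-5, S4: -2>-5).

C, D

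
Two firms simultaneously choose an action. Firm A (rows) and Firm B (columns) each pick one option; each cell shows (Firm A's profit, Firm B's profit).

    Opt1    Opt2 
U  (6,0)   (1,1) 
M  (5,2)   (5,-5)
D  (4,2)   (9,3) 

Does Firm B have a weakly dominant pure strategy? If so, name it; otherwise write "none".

none

Opt1 fails to dominate Opt2 at U (0<1).
Opt2 fails to dominate Opt1 at M (-5<2).
No single strategy dominates all the others.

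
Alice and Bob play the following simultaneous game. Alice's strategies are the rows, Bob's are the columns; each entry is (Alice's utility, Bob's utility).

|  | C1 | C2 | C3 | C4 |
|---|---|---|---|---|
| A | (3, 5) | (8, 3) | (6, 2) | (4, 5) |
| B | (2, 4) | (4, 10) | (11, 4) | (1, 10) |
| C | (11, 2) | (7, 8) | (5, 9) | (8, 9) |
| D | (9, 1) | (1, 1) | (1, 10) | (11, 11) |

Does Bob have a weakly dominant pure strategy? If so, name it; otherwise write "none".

C4

C4 vs C1: A: 5=5, B: 10>4, C: 9>2, D: 11>1.
C4 vs C2: A: 5>3, B: 10=10, C: 9>8, D: 11>1.
C4 vs C3: A: 5>2, B: 10>4, C: 9=9, D: 11>10.
C4 is at least as good as every other strategy against every opponent action, so it is weakly dominant.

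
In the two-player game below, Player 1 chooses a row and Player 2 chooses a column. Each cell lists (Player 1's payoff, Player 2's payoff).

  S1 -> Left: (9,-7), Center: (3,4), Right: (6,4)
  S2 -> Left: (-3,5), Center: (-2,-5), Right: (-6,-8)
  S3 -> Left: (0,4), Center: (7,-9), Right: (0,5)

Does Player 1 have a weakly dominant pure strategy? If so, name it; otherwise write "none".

S1 fails to dominate S3 at Center (3<7).
S2 fails to dominate S1 at Left (-3<9).
S3 fails to dominate S1 at Left (0<9).
No single strategy dominates all the others.

none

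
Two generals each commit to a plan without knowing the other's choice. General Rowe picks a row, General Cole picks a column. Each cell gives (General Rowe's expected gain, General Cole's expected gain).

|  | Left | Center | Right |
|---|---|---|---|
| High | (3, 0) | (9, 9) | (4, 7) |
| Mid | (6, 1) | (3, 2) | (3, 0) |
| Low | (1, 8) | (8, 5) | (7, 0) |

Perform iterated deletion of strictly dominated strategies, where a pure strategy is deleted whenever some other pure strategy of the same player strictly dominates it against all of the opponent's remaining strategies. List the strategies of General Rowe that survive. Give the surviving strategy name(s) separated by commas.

For General Cole, Center strictly dominates Right on the remaining rows (High: 9>7, Mid: 2>0, Low: 5>0); eliminate Right.
Row Low is eliminated: High beats it against every remaining column (Left: 3>1, Center: 9>8).
General Cole's strategy Left is strictly dominated by Center (High: 9>0, Mid: 2>1) and is removed.
For General Rowe, High strictly dominates Mid on the remaining columns (Center: 9>3); eliminate Mid.
Among the remaining strategies, none is strictly dominated by another pure strategy of the same player, so the elimination stops.
Surviving strategies — General Rowe: {High}; General Cole: {Center}.

High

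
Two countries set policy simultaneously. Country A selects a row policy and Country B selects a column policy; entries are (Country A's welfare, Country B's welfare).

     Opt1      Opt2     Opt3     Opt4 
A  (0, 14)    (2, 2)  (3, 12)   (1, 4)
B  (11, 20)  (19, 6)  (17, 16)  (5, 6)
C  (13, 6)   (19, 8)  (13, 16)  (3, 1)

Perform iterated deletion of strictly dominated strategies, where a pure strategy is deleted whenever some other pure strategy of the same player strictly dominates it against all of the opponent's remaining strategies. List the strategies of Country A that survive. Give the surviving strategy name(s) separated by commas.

B, C

Country A's strategy A is strictly dominated by B (Opt1: 11>0, Opt2: 19>2, Opt3: 17>3, Opt4: 5>1) and is removed.
Country B's strategy Opt2 is strictly dominated by Opt3 (B: 16>6, C: 16>8) and is removed.
Column Opt4 is eliminated: Opt1 beats it against every remaining row (B: 20>6, C: 6>1).
Among the remaining strategies, none is strictly dominated by another pure strategy of the same player, so the elimination stops.
Surviving strategies — Country A: {B, C}; Country B: {Opt1, Opt3}.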